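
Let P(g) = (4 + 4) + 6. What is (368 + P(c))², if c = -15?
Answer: 145924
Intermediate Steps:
P(g) = 14 (P(g) = 8 + 6 = 14)
(368 + P(c))² = (368 + 14)² = 382² = 145924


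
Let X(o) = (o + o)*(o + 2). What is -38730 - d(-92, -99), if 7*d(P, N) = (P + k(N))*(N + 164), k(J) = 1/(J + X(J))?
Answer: -5065838975/133749 ≈ -37876.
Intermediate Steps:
X(o) = 2*o*(2 + o) (X(o) = (2*o)*(2 + o) = 2*o*(2 + o))
k(J) = 1/(J + 2*J*(2 + J))
d(P, N) = (164 + N)*(P + 1/(N*(5 + 2*N)))/7 (d(P, N) = ((P + 1/(N*(5 + 2*N)))*(N + 164))/7 = ((P + 1/(N*(5 + 2*N)))*(164 + N))/7 = ((164 + N)*(P + 1/(N*(5 + 2*N))))/7 = (164 + N)*(P + 1/(N*(5 + 2*N)))/7)
-38730 - d(-92, -99) = -38730 - (164 - 99 - 99*(-92)*(5 + 2*(-99))*(164 - 99))/(7*(-99)*(5 + 2*(-99))) = -38730 - (-1)*(164 - 99 - 99*(-92)*(5 - 198)*65)/(7*99*(5 - 198)) = -38730 - (-1)*(164 - 99 - 99*(-92)*(-193)*65)/(7*99*(-193)) = -38730 - (-1)*(-1)*(164 - 99 - 114259860)/(7*99*193) = -38730 - (-1)*(-1)*(-114259795)/(7*99*193) = -38730 - 1*(-114259795/133749) = -38730 + 114259795/133749 = -5065838975/133749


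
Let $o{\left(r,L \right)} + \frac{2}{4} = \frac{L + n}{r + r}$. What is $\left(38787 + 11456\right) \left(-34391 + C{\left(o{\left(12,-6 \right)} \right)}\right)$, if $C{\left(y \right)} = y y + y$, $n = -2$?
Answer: $- \frac{62204903683}{36} \approx -1.7279 \cdot 10^{9}$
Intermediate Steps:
$o{\left(r,L \right)} = - \frac{1}{2} + \frac{-2 + L}{2 r}$ ($o{\left(r,L \right)} = - \frac{1}{2} + \frac{L - 2}{r + r} = - \frac{1}{2} + \frac{-2 + L}{2 r}$)
$C{\left(y \right)} = y + y^{2}$ ($C{\left(y \right)} = y^{2} + y = y + y^{2}$)
$\left(38787 + 11456\right) \left(-34391 + C{\left(o{\left(12,-6 \right)} \right)}\right) = \left(38787 + 11456\right) \left(-34391 + \frac{-2 - 6 - 12}{2 \cdot 12} \left(1 + \frac{-2 - 6 - 12}{2 \cdot 12}\right)\right) = 50243 \left(-34391 + \frac{1}{2} \cdot \frac{1}{12} \left(-2 - 6 - 12\right) \left(1 + \frac{1}{2} \cdot \frac{1}{12} \left(-2 - 6 - 12\right)\right)\right) = 50243 \left(-34391 + \frac{1}{2} \cdot \frac{1}{12} \left(-20\right) \left(1 + \frac{1}{2} \cdot \frac{1}{12} \left(-20\right)\right)\right) = 50243 \left(-34391 - \frac{5 \left(1 - \frac{5}{6}\right)}{6}\right) = 50243 \left(-34391 - \frac{5}{36}\right) = 50243 \left(- \frac{1238081}{36}\right) = - \frac{62204903683}{36}$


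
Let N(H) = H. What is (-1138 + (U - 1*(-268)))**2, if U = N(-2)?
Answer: 760384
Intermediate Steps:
U = -2
(-1138 + (U - 1*(-268)))**2 = (-1138 + (-2 - 1*(-268)))**2 = (-1138 + (-2 + 268))**2 = (-1138 + 266)**2 = (-872)**2 = 760384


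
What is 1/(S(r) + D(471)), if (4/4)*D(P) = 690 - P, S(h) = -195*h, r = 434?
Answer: -1/84411 ≈ -1.1847e-5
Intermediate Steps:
D(P) = 690 - P
1/(S(r) + D(471)) = 1/(-195*434 + (690 - 1*471)) = 1/(-84630 + (690 - 471)) = 1/(-84630 + 219) = 1/(-84411) = -1/84411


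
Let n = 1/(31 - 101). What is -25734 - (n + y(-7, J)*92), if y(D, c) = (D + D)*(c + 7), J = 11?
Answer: -178499/70 ≈ -2550.0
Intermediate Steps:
n = -1/70 (n = 1/(-70) = -1/70 ≈ -0.014286)
y(D, c) = 2*D*(7 + c) (y(D, c) = (2*D)*(7 + c) = 2*D*(7 + c))
-25734 - (n + y(-7, J)*92) = -25734 - (-1/70 + (2*(-7)*(7 + 11))*92) = -25734 - (-1/70 + (2*(-7)*18)*92) = -25734 - (-1/70 - 252*92) = -25734 - (-1/70 - 23184) = -25734 - 1*(-1622881/70) = -25734 + 1622881/70 = -178499/70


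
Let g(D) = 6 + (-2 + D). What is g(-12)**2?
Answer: 64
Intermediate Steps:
g(D) = 4 + D
g(-12)**2 = (4 - 12)**2 = (-8)**2 = 64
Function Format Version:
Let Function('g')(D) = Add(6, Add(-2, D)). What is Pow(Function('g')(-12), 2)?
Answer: 64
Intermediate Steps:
Function('g')(D) = Add(4, D)
Pow(Function('g')(-12), 2) = Pow(Add(4, -12), 2) = Pow(-8, 2) = 64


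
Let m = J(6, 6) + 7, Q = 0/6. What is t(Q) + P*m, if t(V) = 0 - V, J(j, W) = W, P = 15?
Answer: 195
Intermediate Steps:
Q = 0 (Q = 0*(1/6) = 0)
t(V) = -V
m = 13 (m = 6 + 7 = 13)
t(Q) + P*m = -1*0 + 15*13 = 0 + 195 = 195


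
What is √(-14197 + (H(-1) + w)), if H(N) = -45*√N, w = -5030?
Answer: √(-19227 - 45*I) ≈ 0.162 - 138.66*I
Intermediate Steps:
√(-14197 + (H(-1) + w)) = √(-14197 + (-45*I - 5030)) = √(-14197 + (-5030 - 45*I)) = √(-19227 - 45*I)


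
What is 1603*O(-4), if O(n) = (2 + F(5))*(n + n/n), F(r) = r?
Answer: -33663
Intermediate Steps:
O(n) = 7 + 7*n (O(n) = (2 + 5)*(n + n/n) = 7*(n + 1) = 7*(1 + n) = 7 + 7*n)
1603*O(-4) = 1603*(7 + 7*(-4)) = 1603*(7 - 28) = 1603*(-21) = -33663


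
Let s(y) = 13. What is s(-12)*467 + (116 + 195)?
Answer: 6382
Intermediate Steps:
s(-12)*467 + (116 + 195) = 13*467 + (116 + 195) = 6071 + 311 = 6382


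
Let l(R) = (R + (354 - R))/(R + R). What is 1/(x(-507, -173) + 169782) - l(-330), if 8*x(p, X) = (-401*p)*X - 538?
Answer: 1995048307/3719583230 ≈ 0.53636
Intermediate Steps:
x(p, X) = -269/4 - 401*X*p/8 (x(p, X) = ((-401*p)*X - 538)/8 = (-401*X*p - 538)/8 = (-538 - 401*X*p)/8 = -269/4 - 401*X*p/8)
l(R) = 177/R (l(R) = 354/((2*R)) = 354*(1/(2*R)) = 177/R)
1/(x(-507, -173) + 169782) - l(-330) = 1/((-269/4 - 401/8*(-173)*(-507)) + 169782) - 177/(-330) = 1/((-269/4 - 35172111/8) + 169782) - 177*(-1)/330 = 1/(-35172649/8 + 169782) - 1*(-59/110) = 1/(-33814393/8) + 59/110 = -8/33814393 + 59/110 = 1995048307/3719583230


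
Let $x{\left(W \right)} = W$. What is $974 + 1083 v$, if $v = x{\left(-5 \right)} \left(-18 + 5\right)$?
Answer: $71369$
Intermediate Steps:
$v = 65$ ($v = - 5 \left(-18 + 5\right) = \left(-5\right) \left(-13\right) = 65$)
$974 + 1083 v = 974 + 1083 \cdot 65 = 974 + 70395 = 71369$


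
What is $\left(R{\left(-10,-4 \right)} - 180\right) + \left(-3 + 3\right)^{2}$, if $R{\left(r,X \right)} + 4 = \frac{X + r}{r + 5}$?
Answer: $- \frac{906}{5} \approx -181.2$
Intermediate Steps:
$R{\left(r,X \right)} = -4 + \frac{X + r}{5 + r}$ ($R{\left(r,X \right)} = -4 + \frac{X + r}{r + 5} = -4 + \frac{X + r}{5 + r}$)
$\left(R{\left(-10,-4 \right)} - 180\right) + \left(-3 + 3\right)^{2} = \left(\frac{-20 - 4 - -30}{5 - 10} - 180\right) + \left(-3 + 3\right)^{2} = \left(\frac{-20 - 4 + 30}{-5} - 180\right) + 0^{2} = \left(\left(- \frac{1}{5}\right) 6 - 180\right) + 0 = \left(- \frac{6}{5} - 180\right) + 0 = - \frac{906}{5} + 0 = - \frac{906}{5}$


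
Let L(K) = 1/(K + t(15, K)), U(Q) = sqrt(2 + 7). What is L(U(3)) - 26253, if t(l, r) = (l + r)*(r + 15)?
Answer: -8584730/327 ≈ -26253.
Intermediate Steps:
t(l, r) = (15 + r)*(l + r) (t(l, r) = (l + r)*(15 + r) = (15 + r)*(l + r))
U(Q) = 3 (U(Q) = sqrt(9) = 3)
L(K) = 1/(225 + K**2 + 31*K) (L(K) = 1/(K + (K**2 + 15*15 + 15*K + 15*K)) = 1/(K + (K**2 + 225 + 15*K + 15*K)) = 1/(K + (225 + K**2 + 30*K)) = 1/(225 + K**2 + 31*K))
L(U(3)) - 26253 = 1/(225 + 3**2 + 31*3) - 26253 = 1/(225 + 9 + 93) - 26253 = 1/327 - 26253 = -8584730/327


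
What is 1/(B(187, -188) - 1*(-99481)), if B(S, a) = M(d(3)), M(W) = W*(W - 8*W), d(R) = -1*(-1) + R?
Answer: 1/99369 ≈ 1.0063e-5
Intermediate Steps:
d(R) = 1 + R
M(W) = -7*W**2 (M(W) = W*(-7*W) = -7*W**2)
B(S, a) = -112 (B(S, a) = -7*(1 + 3)**2 = -7*4**2 = -7*16 = -112)
1/(B(187, -188) - 1*(-99481)) = 1/(-112 - 1*(-99481)) = 1/(-112 + 99481) = 1/99369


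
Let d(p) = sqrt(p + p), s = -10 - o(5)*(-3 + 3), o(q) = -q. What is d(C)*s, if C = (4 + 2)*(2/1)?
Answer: -20*sqrt(6) ≈ -48.990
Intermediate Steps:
C = 12 (C = 6*(2*1) = 6*2 = 12)
s = -10 (s = -10 - (-1*5)*(-3 + 3) = -10 - (-5)*0 = -10 - 1*0 = -10 + 0 = -10)
d(p) = sqrt(2)*sqrt(p) (d(p) = sqrt(2*p) = sqrt(2)*sqrt(p))
d(C)*s = (sqrt(2)*sqrt(12))*(-10) = (sqrt(2)*(2*sqrt(3)))*(-10) = (2*sqrt(6))*(-10) = -20*sqrt(6)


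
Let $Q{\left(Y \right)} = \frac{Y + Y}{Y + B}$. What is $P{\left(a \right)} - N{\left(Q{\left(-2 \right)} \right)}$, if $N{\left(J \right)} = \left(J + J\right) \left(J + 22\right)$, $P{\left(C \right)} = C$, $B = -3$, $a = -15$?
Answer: $- \frac{1287}{25} \approx -51.48$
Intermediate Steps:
$Q{\left(Y \right)} = \frac{2 Y}{-3 + Y}$ ($Q{\left(Y \right)} = \frac{Y + Y}{Y - 3} = \frac{2 Y}{-3 + Y}$)
$N{\left(J \right)} = 2 J \left(22 + J\right)$
$P{\left(a \right)} - N{\left(Q{\left(-2 \right)} \right)} = -15 - 2 \cdot 2 \left(-2\right) \frac{1}{-3 - 2} \left(22 + 2 \left(-2\right) \frac{1}{-3 - 2}\right) = -15 - 2 \cdot 2 \left(-2\right) \frac{1}{-5} \left(22 + 2 \left(-2\right) \frac{1}{-5}\right) = -15 - 2 \cdot 2 \left(-2\right) \left(- \frac{1}{5}\right) \left(22 + 2 \left(-2\right) \left(- \frac{1}{5}\right)\right) = -15 - 2 \cdot \frac{4}{5} \left(22 + \frac{4}{5}\right) = -15 - 2 \cdot \frac{4}{5} \cdot \frac{114}{5} = -15 - \frac{912}{25} = - \frac{1287}{25}$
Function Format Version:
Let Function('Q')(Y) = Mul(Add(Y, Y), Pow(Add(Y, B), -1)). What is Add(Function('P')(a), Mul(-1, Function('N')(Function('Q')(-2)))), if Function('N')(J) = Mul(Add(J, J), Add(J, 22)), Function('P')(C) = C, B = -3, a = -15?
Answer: Rational(-1287, 25) ≈ -51.480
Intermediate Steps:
Function('Q')(Y) = Mul(2, Y, Pow(Add(-3, Y), -1)) (Function('Q')(Y) = Mul(Add(Y, Y), Pow(Add(Y, -3), -1)) = Mul(Mul(2, Y), Pow(Add(-3, Y), -1)) = Mul(2, Y, Pow(Add(-3, Y), -1)))
Function('N')(J) = Mul(2, J, Add(22, J)) (Function('N')(J) = Mul(Mul(2, J), Add(22, J)) = Mul(2, J, Add(22, J)))
Add(Function('P')(a), Mul(-1, Function('N')(Function('Q')(-2)))) = Add(-15, Mul(-1, Mul(2, Mul(2, -2, Pow(Add(-3, -2), -1)), Add(22, Mul(2, -2, Pow(Add(-3, -2), -1)))))) = Add(-15, Mul(-1, Mul(2, Mul(2, -2, Pow(-5, -1)), Add(22, Mul(2, -2, Pow(-5, -1)))))) = Add(-15, Mul(-1, Mul(2, Mul(2, -2, Rational(-1, 5)), Add(22, Mul(2, -2, Rational(-1, 5)))))) = Add(-15, Mul(-1, Mul(2, Rational(4, 5), Add(22, Rational(4, 5))))) = Add(-15, Mul(-1, Mul(2, Rational(4, 5), Rational(114, 5)))) = Add(-15, Mul(-1, Rational(912, 25))) = Add(-15, Rational(-912, 25)) = Rational(-1287, 25)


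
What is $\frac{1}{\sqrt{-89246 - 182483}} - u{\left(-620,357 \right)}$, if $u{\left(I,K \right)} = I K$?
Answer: $221340 - \frac{i \sqrt{271729}}{271729} \approx 2.2134 \cdot 10^{5} - 0.0019184 i$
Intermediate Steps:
$\frac{1}{\sqrt{-89246 - 182483}} - u{\left(-620,357 \right)} = \frac{1}{\sqrt{-89246 - 182483}} - \left(-620\right) 357 = \frac{1}{\sqrt{-271729}} - -221340 = \frac{1}{i \sqrt{271729}} + 221340 = - \frac{i \sqrt{271729}}{271729} + 221340 = 221340 - \frac{i \sqrt{271729}}{271729}$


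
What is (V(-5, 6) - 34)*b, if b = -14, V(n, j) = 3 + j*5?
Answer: 14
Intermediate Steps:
V(n, j) = 3 + 5*j
(V(-5, 6) - 34)*b = ((3 + 5*6) - 34)*(-14) = ((3 + 30) - 34)*(-14) = (33 - 34)*(-14) = -1*(-14) = 14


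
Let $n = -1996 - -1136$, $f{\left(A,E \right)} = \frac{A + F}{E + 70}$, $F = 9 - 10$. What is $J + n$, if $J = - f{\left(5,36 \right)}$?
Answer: $- \frac{45582}{53} \approx -860.04$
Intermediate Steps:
$F = -1$
$f{\left(A,E \right)} = \frac{-1 + A}{70 + E}$ ($f{\left(A,E \right)} = \frac{A - 1}{E + 70} = \frac{-1 + A}{70 + E}$)
$J = - \frac{2}{53}$ ($J = - \frac{-1 + 5}{70 + 36} = - \frac{4}{106} = \left(-1\right) \frac{2}{53} = - \frac{2}{53} \approx -0.037736$)
$n = -860$ ($n = -1996 + 1136 = -860$)
$J + n = - \frac{2}{53} - 860 = - \frac{45582}{53}$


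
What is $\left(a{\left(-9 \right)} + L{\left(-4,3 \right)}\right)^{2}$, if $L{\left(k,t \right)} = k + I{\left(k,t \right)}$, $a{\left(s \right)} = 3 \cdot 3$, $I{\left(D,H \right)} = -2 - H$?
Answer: $0$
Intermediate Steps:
$a{\left(s \right)} = 9$
$L{\left(k,t \right)} = -2 + k - t$ ($L{\left(k,t \right)} = k - \left(2 + t\right) = -2 + k - t$)
$\left(a{\left(-9 \right)} + L{\left(-4,3 \right)}\right)^{2} = \left(9 - 9\right)^{2} = 0^{2} = 0$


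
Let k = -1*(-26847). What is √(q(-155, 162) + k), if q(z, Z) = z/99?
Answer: √29234678/33 ≈ 163.85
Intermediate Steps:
q(z, Z) = z/99 (q(z, Z) = z*(1/99) = z/99)
k = 26847
√(q(-155, 162) + k) = √((1/99)*(-155) + 26847) = √(-155/99 + 26847) = √(2657698/99) = √29234678/33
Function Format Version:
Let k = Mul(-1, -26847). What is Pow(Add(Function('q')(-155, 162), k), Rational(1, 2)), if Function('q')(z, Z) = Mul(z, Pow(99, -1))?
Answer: Mul(Rational(1, 33), Pow(29234678, Rational(1, 2))) ≈ 163.85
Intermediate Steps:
Function('q')(z, Z) = Mul(Rational(1, 99), z) (Function('q')(z, Z) = Mul(z, Rational(1, 99)) = Mul(Rational(1, 99), z))
k = 26847
Pow(Add(Function('q')(-155, 162), k), Rational(1, 2)) = Pow(Add(Mul(Rational(1, 99), -155), 26847), Rational(1, 2)) = Pow(Add(Rational(-155, 99), 26847), Rational(1, 2)) = Pow(Rational(2657698, 99), Rational(1, 2)) = Mul(Rational(1, 33), Pow(29234678, Rational(1, 2)))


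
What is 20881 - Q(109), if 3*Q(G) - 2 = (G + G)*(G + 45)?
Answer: 29069/3 ≈ 9689.7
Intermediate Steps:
Q(G) = 2/3 + 2*G*(45 + G)/3 (Q(G) = 2/3 + ((G + G)*(G + 45))/3 = 2/3 + ((2*G)*(45 + G))/3 = 2/3 + (2*G*(45 + G))/3 = 2/3 + 2*G*(45 + G)/3)
20881 - Q(109) = 20881 - (2/3 + 30*109 + (2/3)*109**2) = 20881 - (2/3 + 3270 + (2/3)*11881) = 20881 - (2/3 + 3270 + 23762/3) = 20881 - 1*33574/3 = 20881 - 33574/3 = 29069/3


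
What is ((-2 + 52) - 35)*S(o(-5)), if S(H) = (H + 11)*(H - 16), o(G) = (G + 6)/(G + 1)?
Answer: -41925/16 ≈ -2620.3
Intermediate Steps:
o(G) = (6 + G)/(1 + G)
S(H) = (-16 + H)*(11 + H) (S(H) = (11 + H)*(-16 + H) = (-16 + H)*(11 + H))
((-2 + 52) - 35)*S(o(-5)) = ((-2 + 52) - 35)*(-176 + ((6 - 5)/(1 - 5))**2 - 5*(6 - 5)/(1 - 5)) = (50 - 35)*(-176 + (1/(-4))**2 - 5/(-4)) = 15*(-176 + (-1/4*1)**2 - (-5)/4) = 15*(-176 + (-1/4)**2 - 5*(-1/4)) = 15*(-176 + 1/16 + 5/4) = 15*(-2795/16) = -41925/16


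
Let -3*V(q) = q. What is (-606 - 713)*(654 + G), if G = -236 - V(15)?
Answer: -557937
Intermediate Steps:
V(q) = -q/3
G = -231 (G = -236 - (-1)*15/3 = -236 - 1*(-5) = -236 + 5 = -231)
(-606 - 713)*(654 + G) = (-606 - 713)*(654 - 231) = -1319*423 = -557937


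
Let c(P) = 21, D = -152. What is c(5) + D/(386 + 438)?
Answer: 2144/103 ≈ 20.816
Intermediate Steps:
c(5) + D/(386 + 438) = 21 - 152/(386 + 438) = 21 - 152/824 = 21 - 152*1/824 = 21 - 19/103 = 2144/103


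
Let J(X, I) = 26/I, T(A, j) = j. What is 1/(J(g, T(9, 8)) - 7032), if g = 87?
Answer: -4/28115 ≈ -0.00014227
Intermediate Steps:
1/(J(g, T(9, 8)) - 7032) = 1/(26/8 - 7032) = 1/(26*(⅛) - 7032) = 1/(13/4 - 7032) = 1/(-28115/4) = -4/28115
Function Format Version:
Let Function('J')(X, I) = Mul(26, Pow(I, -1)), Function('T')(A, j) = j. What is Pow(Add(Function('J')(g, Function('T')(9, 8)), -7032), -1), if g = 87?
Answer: Rational(-4, 28115) ≈ -0.00014227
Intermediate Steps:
Pow(Add(Function('J')(g, Function('T')(9, 8)), -7032), -1) = Pow(Add(Mul(26, Pow(8, -1)), -7032), -1) = Pow(Add(Mul(26, Rational(1, 8)), -7032), -1) = Pow(Add(Rational(13, 4), -7032), -1) = Pow(Rational(-28115, 4), -1) = Rational(-4, 28115)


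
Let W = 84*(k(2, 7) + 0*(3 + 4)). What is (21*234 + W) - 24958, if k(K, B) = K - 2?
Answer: -20044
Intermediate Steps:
k(K, B) = -2 + K
W = 0 (W = 84*((-2 + 2) + 0*(3 + 4)) = 84*(0 + 0*7) = 84*(0 + 0) = 84*0 = 0)
(21*234 + W) - 24958 = (21*234 + 0) - 24958 = (4914 + 0) - 24958 = 4914 - 24958 = -20044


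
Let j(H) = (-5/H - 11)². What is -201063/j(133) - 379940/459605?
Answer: -327090297738559/198091961104 ≈ -1651.2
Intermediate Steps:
j(H) = (-11 - 5/H)²
-201063/j(133) - 379940/459605 = -201063*17689/(5 + 11*133)² - 379940/459605 = -201063*17689/(5 + 1463)² - 379940*1/459605 = -201063/((1/17689)*1468²) - 75988/91921 = -201063/((1/17689)*2155024) - 75988/91921 = -201063/2155024/17689 - 75988/91921 = -201063*17689/2155024 - 75988/91921 = -3556603407/2155024 - 75988/91921 = -327090297738559/198091961104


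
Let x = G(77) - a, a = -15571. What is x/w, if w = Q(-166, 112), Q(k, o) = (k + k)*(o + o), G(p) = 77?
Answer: -489/2324 ≈ -0.21041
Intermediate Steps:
x = 15648 (x = 77 - 1*(-15571) = 77 + 15571 = 15648)
Q(k, o) = 4*k*o (Q(k, o) = (2*k)*(2*o) = 4*k*o)
w = -74368 (w = 4*(-166)*112 = -74368)
x/w = 15648/(-74368) = 15648*(-1/74368) = -489/2324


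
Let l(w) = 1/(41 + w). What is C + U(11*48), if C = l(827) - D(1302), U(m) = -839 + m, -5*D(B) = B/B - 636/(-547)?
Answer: -737278201/2373980 ≈ -310.57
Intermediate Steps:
D(B) = -1183/2735 (D(B) = -(B/B - 636/(-547))/5 = -(1 - 636*(-1/547))/5 = -(1 + 636/547)/5 = -1/5*1183/547 = -1183/2735)
C = 1029579/2373980 (C = 1/(41 + 827) - 1*(-1183/2735) = 1/868 + 1183/2735 = 1029579/2373980 ≈ 0.43369)
C + U(11*48) = 1029579/2373980 + (-839 + 11*48) = 1029579/2373980 + (-839 + 528) = 1029579/2373980 - 311 = -737278201/2373980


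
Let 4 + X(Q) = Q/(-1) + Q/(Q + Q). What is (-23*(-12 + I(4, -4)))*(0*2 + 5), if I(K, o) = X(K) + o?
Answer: 5405/2 ≈ 2702.5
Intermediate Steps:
X(Q) = -7/2 - Q (X(Q) = -4 + (Q/(-1) + Q/(Q + Q)) = -4 + (Q*(-1) + Q/((2*Q))) = -4 + (-Q + Q*(1/(2*Q))) = -4 + (-Q + 1/2) = -4 + (1/2 - Q) = -7/2 - Q)
I(K, o) = -7/2 + o - K (I(K, o) = (-7/2 - K) + o = -7/2 + o - K)
(-23*(-12 + I(4, -4)))*(0*2 + 5) = (-23*(-12 + (-7/2 - 4 - 1*4)))*(0*2 + 5) = (-23*(-12 + (-7/2 - 4 - 4)))*(0 + 5) = -23*(-12 - 23/2)*5 = -23*(-47/2)*5 = (1081/2)*5 = 5405/2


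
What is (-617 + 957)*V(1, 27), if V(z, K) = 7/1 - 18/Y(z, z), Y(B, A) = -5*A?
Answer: 3604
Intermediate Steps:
V(z, K) = 7 + 18/(5*z) (V(z, K) = 7/1 - 18*(-1/(5*z)) = 7*1 - (-18)/(5*z) = 7 + 18/(5*z))
(-617 + 957)*V(1, 27) = (-617 + 957)*(7 + (18/5)/1) = 340*(7 + (18/5)*1) = 340*(7 + 18/5) = 340*(53/5) = 3604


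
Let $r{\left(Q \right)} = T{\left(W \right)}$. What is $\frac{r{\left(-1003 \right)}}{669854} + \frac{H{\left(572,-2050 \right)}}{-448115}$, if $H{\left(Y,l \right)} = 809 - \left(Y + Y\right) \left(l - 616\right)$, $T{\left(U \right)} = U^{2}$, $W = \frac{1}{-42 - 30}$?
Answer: $- \frac{10593671473347853}{1556089705088640} \approx -6.8079$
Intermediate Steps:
$W = - \frac{1}{72}$ ($W = \frac{1}{-72} = - \frac{1}{72} \approx -0.013889$)
$r{\left(Q \right)} = \frac{1}{5184}$ ($r{\left(Q \right)} = \left(- \frac{1}{72}\right)^{2} = \frac{1}{5184}$)
$H{\left(Y,l \right)} = 809 - 2 Y \left(-616 + l\right)$
$\frac{r{\left(-1003 \right)}}{669854} + \frac{H{\left(572,-2050 \right)}}{-448115} = \frac{1}{5184 \cdot 669854} + \frac{809 + 1232 \cdot 572 - 1144 \left(-2050\right)}{-448115} = \frac{1}{5184} \cdot \frac{1}{669854} + \left(809 + 704704 + 2345200\right) \left(- \frac{1}{448115}\right) = \frac{1}{3472523136} + 3050713 \left(- \frac{1}{448115}\right) = \frac{1}{3472523136} - \frac{3050713}{448115} = - \frac{10593671473347853}{1556089705088640}$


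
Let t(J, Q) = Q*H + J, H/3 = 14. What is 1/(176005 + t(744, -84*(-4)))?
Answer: 1/190861 ≈ 5.2394e-6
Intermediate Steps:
H = 42 (H = 3*14 = 42)
t(J, Q) = J + 42*Q (t(J, Q) = Q*42 + J = 42*Q + J = J + 42*Q)
1/(176005 + t(744, -84*(-4))) = 1/(176005 + (744 + 42*(-84*(-4)))) = 1/(176005 + (744 + 42*336)) = 1/(176005 + (744 + 14112)) = 1/(176005 + 14856) = 1/190861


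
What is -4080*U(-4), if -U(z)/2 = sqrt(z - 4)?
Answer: 16320*I*sqrt(2) ≈ 23080.0*I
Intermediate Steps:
U(z) = -2*sqrt(-4 + z) (U(z) = -2*sqrt(z - 4) = -2*sqrt(-4 + z))
-4080*U(-4) = -(-8160)*sqrt(-4 - 4) = -(-8160)*sqrt(-8) = -(-8160)*2*I*sqrt(2) = -(-16320)*I*sqrt(2) = 16320*I*sqrt(2)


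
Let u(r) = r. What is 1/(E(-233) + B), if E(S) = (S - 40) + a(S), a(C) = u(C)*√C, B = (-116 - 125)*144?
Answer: I/(-34977*I + 233*√233) ≈ -2.8298e-5 + 2.8774e-6*I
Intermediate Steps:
B = -34704 (B = -241*144 = -34704)
a(C) = C^(3/2) (a(C) = C*√C = C^(3/2))
E(S) = -40 + S + S^(3/2) (E(S) = (S - 40) + S^(3/2) = (-40 + S) + S^(3/2) = -40 + S + S^(3/2))
1/(E(-233) + B) = 1/((-40 - 233 + (-233)^(3/2)) - 34704) = 1/((-40 - 233 - 233*I*√233) - 34704) = 1/((-273 - 233*I*√233) - 34704) = 1/(-34977 - 233*I*√233)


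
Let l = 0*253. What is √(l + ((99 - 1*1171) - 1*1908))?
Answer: 2*I*√745 ≈ 54.589*I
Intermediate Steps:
l = 0
√(l + ((99 - 1*1171) - 1*1908)) = √(0 + ((99 - 1*1171) - 1*1908)) = √(0 + ((99 - 1171) - 1908)) = √(0 + (-1072 - 1908)) = √(0 - 2980) = √(-2980) = 2*I*√745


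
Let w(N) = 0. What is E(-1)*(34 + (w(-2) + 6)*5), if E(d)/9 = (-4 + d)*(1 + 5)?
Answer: -17280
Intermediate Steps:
E(d) = -216 + 54*d (E(d) = 9*((-4 + d)*(1 + 5)) = 9*((-4 + d)*6) = 9*(-24 + 6*d) = -216 + 54*d)
E(-1)*(34 + (w(-2) + 6)*5) = (-216 + 54*(-1))*(34 + (0 + 6)*5) = (-216 - 54)*(34 + 6*5) = -270*(34 + 30) = -270*64 = -17280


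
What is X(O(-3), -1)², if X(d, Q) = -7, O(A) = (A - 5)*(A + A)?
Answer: 49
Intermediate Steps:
O(A) = 2*A*(-5 + A) (O(A) = (-5 + A)*(2*A) = 2*A*(-5 + A))
X(O(-3), -1)² = (-7)² = 49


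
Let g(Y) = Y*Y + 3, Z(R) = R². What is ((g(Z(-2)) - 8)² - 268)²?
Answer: 21609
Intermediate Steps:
g(Y) = 3 + Y² (g(Y) = Y² + 3 = 3 + Y²)
((g(Z(-2)) - 8)² - 268)² = (((3 + ((-2)²)²) - 8)² - 268)² = (((3 + 4²) - 8)² - 268)² = (((3 + 16) - 8)² - 268)² = ((19 - 8)² - 268)² = (11² - 268)² = (121 - 268)² = (-147)² = 21609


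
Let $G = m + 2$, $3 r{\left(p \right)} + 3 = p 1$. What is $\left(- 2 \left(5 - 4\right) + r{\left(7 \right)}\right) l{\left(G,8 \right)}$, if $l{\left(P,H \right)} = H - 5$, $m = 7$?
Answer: $-2$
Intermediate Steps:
$r{\left(p \right)} = -1 + \frac{p}{3}$ ($r{\left(p \right)} = -1 + \frac{p 1}{3} = -1 + \frac{p}{3}$)
$G = 9$ ($G = 7 + 2 = 9$)
$l{\left(P,H \right)} = -5 + H$ ($l{\left(P,H \right)} = H - 5 = -5 + H$)
$\left(- 2 \left(5 - 4\right) + r{\left(7 \right)}\right) l{\left(G,8 \right)} = \left(- 2 \left(5 - 4\right) + \left(-1 + \frac{1}{3} \cdot 7\right)\right) \left(-5 + 8\right) = \left(\left(-2\right) 1 + \left(-1 + \frac{7}{3}\right)\right) 3 = \left(-2 + \frac{4}{3}\right) 3 = \left(- \frac{2}{3}\right) 3 = -2$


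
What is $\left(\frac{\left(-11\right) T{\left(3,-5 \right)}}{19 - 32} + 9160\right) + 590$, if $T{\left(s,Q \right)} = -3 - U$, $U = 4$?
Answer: $\frac{126673}{13} \approx 9744.1$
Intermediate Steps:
$T{\left(s,Q \right)} = -7$ ($T{\left(s,Q \right)} = -3 - 4 = -7$)
$\left(\frac{\left(-11\right) T{\left(3,-5 \right)}}{19 - 32} + 9160\right) + 590 = \left(\frac{\left(-11\right) \left(-7\right)}{19 - 32} + 9160\right) + 590 = \left(\frac{77}{-13} + 9160\right) + 590 = \left(77 \left(- \frac{1}{13}\right) + 9160\right) + 590 = \left(- \frac{77}{13} + 9160\right) + 590 = \frac{119003}{13} + 590 = \frac{126673}{13}$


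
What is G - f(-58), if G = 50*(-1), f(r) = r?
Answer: 8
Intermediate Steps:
G = -50
G - f(-58) = -50 - 1*(-58) = -50 + 58 = 8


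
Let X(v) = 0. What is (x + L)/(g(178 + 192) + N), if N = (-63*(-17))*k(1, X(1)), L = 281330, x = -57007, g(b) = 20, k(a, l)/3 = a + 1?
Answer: 20393/586 ≈ 34.800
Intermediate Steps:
k(a, l) = 3 + 3*a (k(a, l) = 3*(a + 1) = 3*(1 + a) = 3 + 3*a)
N = 6426 (N = (-63*(-17))*(3 + 3*1) = 1071*(3 + 3) = 1071*6 = 6426)
(x + L)/(g(178 + 192) + N) = (-57007 + 281330)/(20 + 6426) = 224323/6446 = 224323*(1/6446) = 20393/586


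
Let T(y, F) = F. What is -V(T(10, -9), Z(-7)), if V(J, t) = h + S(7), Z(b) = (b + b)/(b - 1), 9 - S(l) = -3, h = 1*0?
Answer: -12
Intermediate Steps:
h = 0
S(l) = 12 (S(l) = 9 - 1*(-3) = 9 + 3 = 12)
Z(b) = 2*b/(-1 + b) (Z(b) = (2*b)/(-1 + b) = 2*b/(-1 + b))
V(J, t) = 12 (V(J, t) = 0 + 12 = 12)
-V(T(10, -9), Z(-7)) = -1*12 = -12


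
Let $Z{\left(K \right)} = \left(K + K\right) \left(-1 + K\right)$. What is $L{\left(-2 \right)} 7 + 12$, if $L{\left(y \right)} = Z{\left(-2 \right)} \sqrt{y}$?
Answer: $12 + 84 i \sqrt{2} \approx 12.0 + 118.79 i$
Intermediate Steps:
$Z{\left(K \right)} = 2 K \left(-1 + K\right)$
$L{\left(y \right)} = 12 \sqrt{y}$ ($L{\left(y \right)} = 2 \left(-2\right) \left(-1 - 2\right) \sqrt{y} = 2 \left(-2\right) \left(-3\right) \sqrt{y} = 12 \sqrt{y}$)
$L{\left(-2 \right)} 7 + 12 = 12 \sqrt{-2} \cdot 7 + 12 = 12 i \sqrt{2} \cdot 7 + 12 = 84 i \sqrt{2} + 12 = 12 + 84 i \sqrt{2}$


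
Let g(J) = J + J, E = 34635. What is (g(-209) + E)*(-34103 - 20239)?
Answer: -1859420214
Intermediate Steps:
g(J) = 2*J
(g(-209) + E)*(-34103 - 20239) = (2*(-209) + 34635)*(-34103 - 20239) = (-418 + 34635)*(-54342) = 34217*(-54342) = -1859420214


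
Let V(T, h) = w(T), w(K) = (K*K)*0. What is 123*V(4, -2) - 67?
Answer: -67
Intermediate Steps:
w(K) = 0 (w(K) = K²*0 = 0)
V(T, h) = 0
123*V(4, -2) - 67 = 123*0 - 67 = 0 - 67 = -67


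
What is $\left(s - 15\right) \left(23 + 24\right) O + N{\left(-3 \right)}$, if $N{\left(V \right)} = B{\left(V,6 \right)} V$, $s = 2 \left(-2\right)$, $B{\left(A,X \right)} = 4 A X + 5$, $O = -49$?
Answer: $43958$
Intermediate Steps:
$B{\left(A,X \right)} = 5 + 4 A X$ ($B{\left(A,X \right)} = 4 A X + 5 = 5 + 4 A X$)
$s = -4$
$N{\left(V \right)} = V \left(5 + 24 V\right)$ ($N{\left(V \right)} = \left(5 + 4 V 6\right) V = \left(5 + 24 V\right) V = V \left(5 + 24 V\right)$)
$\left(s - 15\right) \left(23 + 24\right) O + N{\left(-3 \right)} = \left(-4 - 15\right) \left(23 + 24\right) \left(-49\right) - 3 \left(5 + 24 \left(-3\right)\right) = \left(-19\right) 47 \left(-49\right) - 3 \left(5 - 72\right) = \left(-893\right) \left(-49\right) - -201 = 43757 + 201 = 43958$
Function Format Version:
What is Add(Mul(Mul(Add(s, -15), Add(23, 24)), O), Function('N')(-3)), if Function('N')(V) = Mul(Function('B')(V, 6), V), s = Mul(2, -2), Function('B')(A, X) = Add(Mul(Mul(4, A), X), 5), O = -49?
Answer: 43958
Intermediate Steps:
Function('B')(A, X) = Add(5, Mul(4, A, X)) (Function('B')(A, X) = Add(Mul(4, A, X), 5) = Add(5, Mul(4, A, X)))
s = -4
Function('N')(V) = Mul(V, Add(5, Mul(24, V))) (Function('N')(V) = Mul(Add(5, Mul(4, V, 6)), V) = Mul(Add(5, Mul(24, V)), V) = Mul(V, Add(5, Mul(24, V))))
Add(Mul(Mul(Add(s, -15), Add(23, 24)), O), Function('N')(-3)) = Add(Mul(Mul(Add(-4, -15), Add(23, 24)), -49), Mul(-3, Add(5, Mul(24, -3)))) = Add(Mul(Mul(-19, 47), -49), Mul(-3, Add(5, -72))) = Add(Mul(-893, -49), Mul(-3, -67)) = Add(43757, 201) = 43958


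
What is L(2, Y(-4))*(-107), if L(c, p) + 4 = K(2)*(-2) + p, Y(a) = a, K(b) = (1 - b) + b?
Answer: 1070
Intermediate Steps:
K(b) = 1
L(c, p) = -6 + p (L(c, p) = -4 + (1*(-2) + p) = -4 + (-2 + p) = -6 + p)
L(2, Y(-4))*(-107) = (-6 - 4)*(-107) = -10*(-107) = 1070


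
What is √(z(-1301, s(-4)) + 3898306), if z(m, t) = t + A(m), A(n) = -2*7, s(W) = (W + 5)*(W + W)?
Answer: 2*√974571 ≈ 1974.4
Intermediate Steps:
s(W) = 2*W*(5 + W) (s(W) = (5 + W)*(2*W) = 2*W*(5 + W))
A(n) = -14
z(m, t) = -14 + t (z(m, t) = t - 14 = -14 + t)
√(z(-1301, s(-4)) + 3898306) = √((-14 + 2*(-4)*(5 - 4)) + 3898306) = √((-14 + 2*(-4)*1) + 3898306) = √((-14 - 8) + 3898306) = √(-22 + 3898306) = √3898284 = 2*√974571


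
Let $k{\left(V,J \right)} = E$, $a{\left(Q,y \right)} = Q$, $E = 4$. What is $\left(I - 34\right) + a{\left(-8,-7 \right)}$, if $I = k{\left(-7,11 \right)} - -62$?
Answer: $24$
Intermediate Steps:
$k{\left(V,J \right)} = 4$
$I = 66$ ($I = 4 - -62 = 4 + 62 = 66$)
$\left(I - 34\right) + a{\left(-8,-7 \right)} = \left(66 - 34\right) - 8 = 32 - 8 = 24$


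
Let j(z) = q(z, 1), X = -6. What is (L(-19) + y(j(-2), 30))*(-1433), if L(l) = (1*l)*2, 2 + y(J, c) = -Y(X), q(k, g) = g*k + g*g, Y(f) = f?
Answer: 48722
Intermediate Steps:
q(k, g) = g² + g*k (q(k, g) = g*k + g² = g² + g*k)
j(z) = 1 + z (j(z) = 1*(1 + z) = 1 + z)
y(J, c) = 4 (y(J, c) = -2 - 1*(-6) = -2 + 6 = 4)
L(l) = 2*l (L(l) = l*2 = 2*l)
(L(-19) + y(j(-2), 30))*(-1433) = (2*(-19) + 4)*(-1433) = (-38 + 4)*(-1433) = -34*(-1433) = 48722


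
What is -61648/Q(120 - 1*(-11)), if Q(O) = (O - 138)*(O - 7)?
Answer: 15412/217 ≈ 71.023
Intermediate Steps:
Q(O) = (-138 + O)*(-7 + O)
-61648/Q(120 - 1*(-11)) = -61648/(966 + (120 - 1*(-11))² - 145*(120 - 1*(-11))) = -61648/(966 + (120 + 11)² - 145*(120 + 11)) = -61648/(966 + 131² - 145*131) = -61648/(966 + 17161 - 18995) = -61648/(-868) = -61648*(-1/868) = 15412/217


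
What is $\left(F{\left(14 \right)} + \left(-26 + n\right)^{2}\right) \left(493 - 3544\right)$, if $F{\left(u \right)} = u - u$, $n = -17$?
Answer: $-5641299$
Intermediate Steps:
$F{\left(u \right)} = 0$
$\left(F{\left(14 \right)} + \left(-26 + n\right)^{2}\right) \left(493 - 3544\right) = \left(0 + \left(-26 - 17\right)^{2}\right) \left(493 - 3544\right) = \left(0 + \left(-43\right)^{2}\right) \left(-3051\right) = \left(0 + 1849\right) \left(-3051\right) = 1849 \left(-3051\right) = -5641299$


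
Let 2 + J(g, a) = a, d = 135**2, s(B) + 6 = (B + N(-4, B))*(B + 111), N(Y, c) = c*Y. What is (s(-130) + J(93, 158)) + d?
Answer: 10965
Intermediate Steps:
N(Y, c) = Y*c
s(B) = -6 - 3*B*(111 + B) (s(B) = -6 + (B - 4*B)*(B + 111) = -6 + (-3*B)*(111 + B) = -6 - 3*B*(111 + B))
d = 18225
J(g, a) = -2 + a
(s(-130) + J(93, 158)) + d = ((-6 - 333*(-130) - 3*(-130)**2) + (-2 + 158)) + 18225 = ((-6 + 43290 - 3*16900) + 156) + 18225 = ((-6 + 43290 - 50700) + 156) + 18225 = (-7416 + 156) + 18225 = -7260 + 18225 = 10965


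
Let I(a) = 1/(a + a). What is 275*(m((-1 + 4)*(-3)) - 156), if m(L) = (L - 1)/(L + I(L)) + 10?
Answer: -6494950/163 ≈ -39846.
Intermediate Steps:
I(a) = 1/(2*a)
m(L) = 10 + (-1 + L)/(L + 1/(2*L)) (m(L) = (L - 1)/(L + 1/(2*L)) + 10 = (-1 + L)/(L + 1/(2*L)) + 10 = 10 + (-1 + L)/(L + 1/(2*L)))
275*(m((-1 + 4)*(-3)) - 156) = 275*(2*(5 + ((-1 + 4)*(-3))*(-1 + 11*((-1 + 4)*(-3))))/(1 + 2*((-1 + 4)*(-3))²) - 156) = 275*(2*(5 + (3*(-3))*(-1 + 11*(3*(-3))))/(1 + 2*(3*(-3))²) - 156) = 275*(2*(5 - 9*(-1 + 11*(-9)))/(1 + 2*(-9)²) - 156) = 275*(2*(5 - 9*(-1 - 99))/(1 + 2*81) - 156) = 275*(2*(5 - 9*(-100))/(1 + 162) - 156) = 275*(2*(5 + 900)/163 - 156) = 275*(2*(1/163)*905 - 156) = 275*(1810/163 - 156) = 275*(-23618/163) = -6494950/163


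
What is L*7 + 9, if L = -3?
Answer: -12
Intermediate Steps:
L*7 + 9 = -3*7 + 9 = -21 + 9 = -12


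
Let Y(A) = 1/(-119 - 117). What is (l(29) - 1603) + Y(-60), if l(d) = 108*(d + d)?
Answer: 1099995/236 ≈ 4661.0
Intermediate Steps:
l(d) = 216*d (l(d) = 108*(2*d) = 216*d)
Y(A) = -1/236 (Y(A) = 1/(-236) = -1/236)
(l(29) - 1603) + Y(-60) = (216*29 - 1603) - 1/236 = (6264 - 1603) - 1/236 = 4661 - 1/236 = 1099995/236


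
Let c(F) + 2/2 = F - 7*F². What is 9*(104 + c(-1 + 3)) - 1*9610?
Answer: -8917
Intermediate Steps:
c(F) = -1 + F - 7*F² (c(F) = -1 + (F - 7*F²) = -1 + F - 7*F²)
9*(104 + c(-1 + 3)) - 1*9610 = 9*(104 + (-1 + (-1 + 3) - 7*(-1 + 3)²)) - 1*9610 = 9*(104 + (-1 + 2 - 7*2²)) - 9610 = 9*(104 + (-1 + 2 - 7*4)) - 9610 = 9*(104 + (-1 + 2 - 28)) - 9610 = 9*(104 - 27) - 9610 = 9*77 - 9610 = 693 - 9610 = -8917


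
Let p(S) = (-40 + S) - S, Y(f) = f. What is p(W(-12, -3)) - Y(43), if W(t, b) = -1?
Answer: -83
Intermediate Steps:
p(S) = -40
p(W(-12, -3)) - Y(43) = -40 - 1*43 = -40 - 43 = -83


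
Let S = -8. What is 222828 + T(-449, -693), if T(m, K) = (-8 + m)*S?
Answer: 226484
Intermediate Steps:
T(m, K) = 64 - 8*m (T(m, K) = (-8 + m)*(-8) = 64 - 8*m)
222828 + T(-449, -693) = 222828 + (64 - 8*(-449)) = 222828 + (64 + 3592) = 222828 + 3656 = 226484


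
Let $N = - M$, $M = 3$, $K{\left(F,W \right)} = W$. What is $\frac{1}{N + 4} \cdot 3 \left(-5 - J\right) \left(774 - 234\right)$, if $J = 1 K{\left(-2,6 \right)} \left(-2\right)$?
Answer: $11340$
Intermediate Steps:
$J = -12$ ($J = 1 \cdot 6 \left(-2\right) = 6 \left(-2\right) = -12$)
$N = -3$ ($N = \left(-1\right) 3 = -3$)
$\frac{1}{N + 4} \cdot 3 \left(-5 - J\right) \left(774 - 234\right) = \frac{1}{-3 + 4} \cdot 3 \left(-5 - -12\right) \left(774 - 234\right) = 1^{-1} \cdot 3 \left(-5 + 12\right) 540 = 1 \cdot 3 \cdot 7 \cdot 540 = 3 \cdot 7 \cdot 540 = 21 \cdot 540 = 11340$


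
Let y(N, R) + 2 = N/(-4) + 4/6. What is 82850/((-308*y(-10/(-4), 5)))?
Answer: 497100/3619 ≈ 137.36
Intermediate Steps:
y(N, R) = -4/3 - N/4 (y(N, R) = -2 + (N/(-4) + 4/6) = -2 + (N*(-¼) + 4*(⅙)) = -2 + (-N/4 + ⅔) = -2 + (⅔ - N/4) = -4/3 - N/4)
82850/((-308*y(-10/(-4), 5))) = 82850/((-308*(-4/3 - (-5)/(2*(-4))))) = 82850/((-308*(-4/3 - (-5)*(-1)/(2*4)))) = 82850/((-308*(-4/3 - ¼*5/2))) = 82850/((-308*(-4/3 - 5/8))) = 82850/((-308*(-47/24))) = 82850/(3619/6) = 82850*(6/3619) = 497100/3619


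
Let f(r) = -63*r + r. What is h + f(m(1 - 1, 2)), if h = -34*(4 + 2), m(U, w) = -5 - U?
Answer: 106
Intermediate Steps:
f(r) = -62*r
h = -204 (h = -34*6 = -204)
h + f(m(1 - 1, 2)) = -204 - 62*(-5 - (1 - 1)) = -204 - 62*(-5 - 1*0) = -204 - 62*(-5 + 0) = -204 - 62*(-5) = -204 + 310 = 106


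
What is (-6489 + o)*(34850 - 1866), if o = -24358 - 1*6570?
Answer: -1234162328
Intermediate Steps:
o = -30928 (o = -24358 - 6570 = -30928)
(-6489 + o)*(34850 - 1866) = (-6489 - 30928)*(34850 - 1866) = -37417*32984 = -1234162328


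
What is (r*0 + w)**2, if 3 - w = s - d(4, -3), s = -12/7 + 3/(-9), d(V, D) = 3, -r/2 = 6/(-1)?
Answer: 28561/441 ≈ 64.764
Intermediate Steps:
r = 12 (r = -12/(-1) = -12*(-1) = -2*(-6) = 12)
s = -43/21 (s = -12*1/7 + 3*(-1/9) = -12/7 - 1/3 = -43/21 ≈ -2.0476)
w = 169/21 (w = 3 - (-43/21 - 1*3) = 3 - (-43/21 - 3) = 3 - 1*(-106/21) = 3 + 106/21 = 169/21 ≈ 8.0476)
(r*0 + w)**2 = (12*0 + 169/21)**2 = (0 + 169/21)**2 = (169/21)**2 = 28561/441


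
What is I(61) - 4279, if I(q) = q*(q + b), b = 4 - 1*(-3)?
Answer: -131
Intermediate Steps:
b = 7 (b = 4 + 3 = 7)
I(q) = q*(7 + q) (I(q) = q*(q + 7) = q*(7 + q))
I(61) - 4279 = 61*(7 + 61) - 4279 = 61*68 - 4279 = 4148 - 4279 = -131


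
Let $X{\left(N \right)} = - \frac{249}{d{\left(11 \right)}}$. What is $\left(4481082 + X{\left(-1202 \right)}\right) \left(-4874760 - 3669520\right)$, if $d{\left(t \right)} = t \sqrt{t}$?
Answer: $-38287619310960 + \frac{2127525720 \sqrt{11}}{121} \approx -3.8288 \cdot 10^{13}$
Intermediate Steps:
$d{\left(t \right)} = t^{\frac{3}{2}}$
$X{\left(N \right)} = - \frac{249 \sqrt{11}}{121}$ ($X{\left(N \right)} = - \frac{249}{11^{\frac{3}{2}}} = - \frac{249}{11 \sqrt{11}} = - 249 \frac{\sqrt{11}}{121} = - \frac{249 \sqrt{11}}{121}$)
$\left(4481082 + X{\left(-1202 \right)}\right) \left(-4874760 - 3669520\right) = \left(4481082 - \frac{249 \sqrt{11}}{121}\right) \left(-4874760 - 3669520\right) = \left(4481082 - \frac{249 \sqrt{11}}{121}\right) \left(-8544280\right) = -38287619310960 + \frac{2127525720 \sqrt{11}}{121}$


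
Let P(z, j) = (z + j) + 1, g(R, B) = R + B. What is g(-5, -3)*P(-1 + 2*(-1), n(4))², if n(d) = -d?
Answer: -288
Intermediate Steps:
g(R, B) = B + R
P(z, j) = 1 + j + z (P(z, j) = (j + z) + 1 = 1 + j + z)
g(-5, -3)*P(-1 + 2*(-1), n(4))² = (-3 - 5)*(1 - 1*4 + (-1 + 2*(-1)))² = -8*(1 - 4 + (-1 - 2))² = -8*(1 - 4 - 3)² = -8*(-6)² = -8*36 = -288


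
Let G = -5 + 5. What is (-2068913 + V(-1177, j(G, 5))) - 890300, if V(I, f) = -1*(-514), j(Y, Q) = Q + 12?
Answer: -2958699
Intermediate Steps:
G = 0
j(Y, Q) = 12 + Q
V(I, f) = 514
(-2068913 + V(-1177, j(G, 5))) - 890300 = (-2068913 + 514) - 890300 = -2068399 - 890300 = -2958699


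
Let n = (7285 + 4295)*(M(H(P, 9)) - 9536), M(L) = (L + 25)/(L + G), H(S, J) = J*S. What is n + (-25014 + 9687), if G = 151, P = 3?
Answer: -9829055343/89 ≈ -1.1044e+8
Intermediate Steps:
M(L) = (25 + L)/(151 + L) (M(L) = (L + 25)/(L + 151) = (25 + L)/(151 + L))
n = -9827691240/89 (n = (7285 + 4295)*((25 + 9*3)/(151 + 9*3) - 9536) = 11580*((25 + 27)/(151 + 27) - 9536) = 11580*(52/178 - 9536) = 11580*((1/178)*52 - 9536) = 11580*(26/89 - 9536) = 11580*(-848678/89) = -9827691240/89 ≈ -1.1042e+8)
n + (-25014 + 9687) = -9827691240/89 + (-25014 + 9687) = -9827691240/89 - 15327 = -9829055343/89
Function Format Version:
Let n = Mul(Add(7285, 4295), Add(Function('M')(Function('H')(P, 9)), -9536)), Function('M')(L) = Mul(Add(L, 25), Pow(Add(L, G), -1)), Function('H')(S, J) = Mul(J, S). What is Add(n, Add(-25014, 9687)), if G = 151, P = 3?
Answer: Rational(-9829055343, 89) ≈ -1.1044e+8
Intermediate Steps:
Function('M')(L) = Mul(Pow(Add(151, L), -1), Add(25, L)) (Function('M')(L) = Mul(Add(L, 25), Pow(Add(L, 151), -1)) = Mul(Add(25, L), Pow(Add(151, L), -1)) = Mul(Pow(Add(151, L), -1), Add(25, L)))
n = Rational(-9827691240, 89) (n = Mul(Add(7285, 4295), Add(Mul(Pow(Add(151, Mul(9, 3)), -1), Add(25, Mul(9, 3))), -9536)) = Mul(11580, Add(Mul(Pow(Add(151, 27), -1), Add(25, 27)), -9536)) = Mul(11580, Add(Mul(Pow(178, -1), 52), -9536)) = Mul(11580, Add(Mul(Rational(1, 178), 52), -9536)) = Mul(11580, Add(Rational(26, 89), -9536)) = Mul(11580, Rational(-848678, 89)) = Rational(-9827691240, 89) ≈ -1.1042e+8)
Add(n, Add(-25014, 9687)) = Add(Rational(-9827691240, 89), Add(-25014, 9687)) = Add(Rational(-9827691240, 89), -15327) = Rational(-9829055343, 89)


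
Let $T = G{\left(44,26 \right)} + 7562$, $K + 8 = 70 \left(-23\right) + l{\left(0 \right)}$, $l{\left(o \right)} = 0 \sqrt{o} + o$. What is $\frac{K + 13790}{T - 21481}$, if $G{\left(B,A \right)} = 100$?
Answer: $- \frac{12172}{13819} \approx -0.88082$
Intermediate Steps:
$l{\left(o \right)} = o$ ($l{\left(o \right)} = 0 + o = o$)
$K = -1618$ ($K = -8 + \left(70 \left(-23\right) + 0\right) = -8 + \left(-1610 + 0\right) = -8 - 1610 = -1618$)
$T = 7662$ ($T = 100 + 7562 = 7662$)
$\frac{K + 13790}{T - 21481} = \frac{-1618 + 13790}{7662 - 21481} = \frac{12172}{-13819} = 12172 \left(- \frac{1}{13819}\right) = - \frac{12172}{13819}$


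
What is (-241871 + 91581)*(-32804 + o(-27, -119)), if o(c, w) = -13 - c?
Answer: 4928009100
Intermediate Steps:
(-241871 + 91581)*(-32804 + o(-27, -119)) = (-241871 + 91581)*(-32804 + (-13 - 1*(-27))) = -150290*(-32804 + (-13 + 27)) = -150290*(-32804 + 14) = -150290*(-32790) = 4928009100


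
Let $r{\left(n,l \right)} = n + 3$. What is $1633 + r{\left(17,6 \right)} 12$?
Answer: $1873$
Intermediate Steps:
$r{\left(n,l \right)} = 3 + n$
$1633 + r{\left(17,6 \right)} 12 = 1633 + \left(3 + 17\right) 12 = 1633 + 20 \cdot 12 = 1633 + 240 = 1873$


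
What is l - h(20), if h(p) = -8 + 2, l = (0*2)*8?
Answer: 6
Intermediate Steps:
l = 0 (l = 0*8 = 0)
h(p) = -6
l - h(20) = 0 - 1*(-6) = 0 + 6 = 6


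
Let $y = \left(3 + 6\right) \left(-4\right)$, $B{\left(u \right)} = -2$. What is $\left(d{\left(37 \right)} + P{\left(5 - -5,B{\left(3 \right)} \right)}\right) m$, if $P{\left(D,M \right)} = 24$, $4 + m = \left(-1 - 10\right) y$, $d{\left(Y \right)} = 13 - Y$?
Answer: $0$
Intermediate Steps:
$y = -36$ ($y = 9 \left(-4\right) = -36$)
$m = 392$ ($m = -4 + \left(-1 - 10\right) \left(-36\right) = -4 - -396 = -4 + 396 = 392$)
$\left(d{\left(37 \right)} + P{\left(5 - -5,B{\left(3 \right)} \right)}\right) m = \left(\left(13 - 37\right) + 24\right) 392 = \left(-24 + 24\right) 392 = 0 \cdot 392 = 0$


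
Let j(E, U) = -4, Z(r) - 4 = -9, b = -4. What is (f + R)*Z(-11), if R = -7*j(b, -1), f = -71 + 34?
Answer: 45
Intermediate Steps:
Z(r) = -5 (Z(r) = 4 - 9 = -5)
f = -37
R = 28 (R = -7*(-4) = 28)
(f + R)*Z(-11) = (-37 + 28)*(-5) = -9*(-5) = 45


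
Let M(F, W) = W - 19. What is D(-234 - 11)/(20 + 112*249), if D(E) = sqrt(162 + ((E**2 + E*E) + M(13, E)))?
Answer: sqrt(29987)/13954 ≈ 0.012410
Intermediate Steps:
M(F, W) = -19 + W
D(E) = sqrt(143 + E + 2*E**2) (D(E) = sqrt(162 + ((E**2 + E*E) + (-19 + E))) = sqrt(162 + ((E**2 + E**2) + (-19 + E))) = sqrt(162 + (2*E**2 + (-19 + E))) = sqrt(162 + (-19 + E + 2*E**2)) = sqrt(143 + E + 2*E**2))
D(-234 - 11)/(20 + 112*249) = sqrt(143 + (-234 - 11) + 2*(-234 - 11)**2)/(20 + 112*249) = sqrt(143 - 245 + 2*(-245)**2)/(20 + 27888) = sqrt(143 - 245 + 2*60025)/27908 = sqrt(143 - 245 + 120050)*(1/27908) = sqrt(119948)*(1/27908) = (2*sqrt(29987))*(1/27908) = sqrt(29987)/13954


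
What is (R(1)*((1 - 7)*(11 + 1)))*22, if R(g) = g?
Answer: -1584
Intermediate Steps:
(R(1)*((1 - 7)*(11 + 1)))*22 = (1*((1 - 7)*(11 + 1)))*22 = (1*(-6*12))*22 = (1*(-72))*22 = -72*22 = -1584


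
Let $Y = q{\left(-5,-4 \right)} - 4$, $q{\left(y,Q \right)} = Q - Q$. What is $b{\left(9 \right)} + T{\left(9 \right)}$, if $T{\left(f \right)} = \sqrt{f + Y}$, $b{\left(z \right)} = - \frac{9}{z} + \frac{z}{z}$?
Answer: $\sqrt{5} \approx 2.2361$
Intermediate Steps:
$q{\left(y,Q \right)} = 0$
$Y = -4$ ($Y = 0 - 4 = -4$)
$b{\left(z \right)} = 1 - \frac{9}{z}$ ($b{\left(z \right)} = - \frac{9}{z} + 1 = 1 - \frac{9}{z}$)
$T{\left(f \right)} = \sqrt{-4 + f}$ ($T{\left(f \right)} = \sqrt{f - 4} = \sqrt{-4 + f}$)
$b{\left(9 \right)} + T{\left(9 \right)} = \frac{-9 + 9}{9} + \sqrt{-4 + 9} = \frac{1}{9} \cdot 0 + \sqrt{5} = 0 + \sqrt{5} = \sqrt{5}$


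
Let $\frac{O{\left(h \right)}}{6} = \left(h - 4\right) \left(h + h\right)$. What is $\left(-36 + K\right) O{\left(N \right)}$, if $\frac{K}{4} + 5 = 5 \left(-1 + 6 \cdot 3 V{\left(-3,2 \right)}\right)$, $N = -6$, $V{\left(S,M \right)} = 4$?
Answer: $982080$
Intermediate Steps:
$O{\left(h \right)} = 12 h \left(-4 + h\right)$ ($O{\left(h \right)} = 6 \left(h - 4\right) \left(h + h\right) = 6 \left(-4 + h\right) 2 h = 6 \cdot 2 h \left(-4 + h\right) = 12 h \left(-4 + h\right)$)
$K = 1400$ ($K = -20 + 4 \cdot 5 \left(-1 + 6 \cdot 3 \cdot 4\right) = -20 + 4 \cdot 5 \left(-1 + 18 \cdot 4\right) = -20 + 4 \cdot 5 \left(-1 + 72\right) = -20 + 4 \cdot 5 \cdot 71 = -20 + 4 \cdot 355 = -20 + 1420 = 1400$)
$\left(-36 + K\right) O{\left(N \right)} = \left(-36 + 1400\right) 12 \left(-6\right) \left(-4 - 6\right) = 1364 \cdot 12 \left(-6\right) \left(-10\right) = 1364 \cdot 720 = 982080$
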